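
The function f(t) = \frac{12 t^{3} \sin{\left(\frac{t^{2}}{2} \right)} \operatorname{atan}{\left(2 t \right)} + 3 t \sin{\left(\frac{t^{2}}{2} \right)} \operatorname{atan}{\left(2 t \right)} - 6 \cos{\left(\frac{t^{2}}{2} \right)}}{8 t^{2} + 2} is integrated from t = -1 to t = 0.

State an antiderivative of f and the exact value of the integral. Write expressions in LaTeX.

Antiderivative: F(t) = - \frac{3 \cos{\left(\frac{t^{2}}{2} \right)} \operatorname{atan}{\left(2 t \right)}}{2}; value = - \frac{3 \cos{\left(\frac{1}{2} \right)} \operatorname{atan}{\left(2 \right)}}{2}

Recognize the product-rule pattern: f = u'v + uv' with u = - \frac{3 \operatorname{atan}{\left(2 t \right)}}{2}, v = \cos{\left(\frac{t^{2}}{2} \right)}, so integration by parts undoes it.
F(t) = - \frac{3 \cos{\left(\frac{t^{2}}{2} \right)} \operatorname{atan}{\left(2 t \right)}}{2} is an antiderivative of f.
Check: d/dt[- \frac{3 \cos{\left(\frac{t^{2}}{2} \right)} \operatorname{atan}{\left(2 t \right)}}{2}] = \frac{12 t^{3} \sin{\left(\frac{t^{2}}{2} \right)} \operatorname{atan}{\left(2 t \right)} + 3 t \sin{\left(\frac{t^{2}}{2} \right)} \operatorname{atan}{\left(2 t \right)} - 6 \cos{\left(\frac{t^{2}}{2} \right)}}{8 t^{2} + 2} = f(t).
F(0) = 0; F(-1) = \frac{3 \cos{\left(\frac{1}{2} \right)} \operatorname{atan}{\left(2 \right)}}{2}.
Integral = F(0) - F(-1) = - \frac{3 \cos{\left(\frac{1}{2} \right)} \operatorname{atan}{\left(2 \right)}}{2}.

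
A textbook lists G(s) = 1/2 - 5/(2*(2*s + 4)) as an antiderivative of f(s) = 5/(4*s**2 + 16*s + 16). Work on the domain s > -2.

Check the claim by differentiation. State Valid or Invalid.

Valid - the claim checks out under differentiation.

d/ds[G] = 5/(4*s**2 + 16*s + 16)
This equals f(s) exactly, so the claim holds.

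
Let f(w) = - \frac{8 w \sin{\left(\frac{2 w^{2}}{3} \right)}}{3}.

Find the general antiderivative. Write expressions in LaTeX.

F(w) = 2 \cos{\left(\frac{2 w^{2}}{3} \right)} + C

f matches the chain-rule pattern g'(h)*h' with inner function h(w) = \frac{2 w^{2}}{3}; substituting u = h(w) collapses the integral.
Check: d/dw[2 \cos{\left(\frac{2 w^{2}}{3} \right)}] = - \frac{8 w \sin{\left(\frac{2 w^{2}}{3} \right)}}{3} = f(w).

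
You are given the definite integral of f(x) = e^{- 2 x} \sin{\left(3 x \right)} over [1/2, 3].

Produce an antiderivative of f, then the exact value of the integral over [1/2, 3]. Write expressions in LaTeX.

Recover f(x) by differentiating a candidate F(x); any mismatch rules it out.
F(x) = \frac{\left(- 2 \sin{\left(3 x \right)} - 3 \cos{\left(3 x \right)}\right) e^{- 2 x}}{13} is an antiderivative of f.
Check: d/dx[\frac{\left(- 2 \sin{\left(3 x \right)} - 3 \cos{\left(3 x \right)}\right) e^{- 2 x}}{13}] = e^{- 2 x} \sin{\left(3 x \right)} = f(x).
F(3) = - \frac{2 \sin{\left(9 \right)}}{13 e^{6}} - \frac{3 \cos{\left(9 \right)}}{13 e^{6}}; F(1/2) = - \frac{2 \sin{\left(\frac{3}{2} \right)}}{13 e} - \frac{3 \cos{\left(\frac{3}{2} \right)}}{13 e}.
Integral = F(3) - F(1/2) = - \frac{2 \sin{\left(9 \right)}}{13 e^{6}} - \frac{3 \cos{\left(9 \right)}}{13 e^{6}} + \frac{3 \cos{\left(\frac{3}{2} \right)}}{13 e} + \frac{2 \sin{\left(\frac{3}{2} \right)}}{13 e}.

Antiderivative: F(x) = \frac{\left(- 2 \sin{\left(3 x \right)} - 3 \cos{\left(3 x \right)}\right) e^{- 2 x}}{13}; value = - \frac{2 \sin{\left(9 \right)}}{13 e^{6}} - \frac{3 \cos{\left(9 \right)}}{13 e^{6}} + \frac{3 \cos{\left(\frac{3}{2} \right)}}{13 e} + \frac{2 \sin{\left(\frac{3}{2} \right)}}{13 e}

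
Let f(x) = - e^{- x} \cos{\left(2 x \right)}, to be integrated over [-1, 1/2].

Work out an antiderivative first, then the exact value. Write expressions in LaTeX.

Recover f(x) by differentiating a candidate F(x); any mismatch rules it out.
F(x) = \frac{\left(- 2 \sin{\left(2 x \right)} + \cos{\left(2 x \right)}\right) e^{- x}}{5} is an antiderivative of f.
Check: d/dx[\frac{\left(- 2 \sin{\left(2 x \right)} + \cos{\left(2 x \right)}\right) e^{- x}}{5}] = - e^{- x} \cos{\left(2 x \right)} = f(x).
F(1/2) = - \frac{2 \sin{\left(1 \right)}}{5 e^{\frac{1}{2}}} + \frac{\cos{\left(1 \right)}}{5 e^{\frac{1}{2}}}; F(-1) = \frac{e \cos{\left(2 \right)}}{5} + \frac{2 e \sin{\left(2 \right)}}{5}.
Integral = F(1/2) - F(-1) = - \frac{2 e \sin{\left(2 \right)}}{5} - \frac{2 \sin{\left(1 \right)}}{5 e^{\frac{1}{2}}} + \frac{\cos{\left(1 \right)}}{5 e^{\frac{1}{2}}} - \frac{e \cos{\left(2 \right)}}{5}.

Antiderivative: F(x) = \frac{\left(- 2 \sin{\left(2 x \right)} + \cos{\left(2 x \right)}\right) e^{- x}}{5}; value = - \frac{2 e \sin{\left(2 \right)}}{5} - \frac{2 \sin{\left(1 \right)}}{5 e^{\frac{1}{2}}} + \frac{\cos{\left(1 \right)}}{5 e^{\frac{1}{2}}} - \frac{e \cos{\left(2 \right)}}{5}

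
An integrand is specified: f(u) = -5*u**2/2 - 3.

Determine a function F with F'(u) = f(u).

An antiderivative is F(u) = u*(-5*u**2 - 18)/6.

Whatever form F(u) takes, F'(u) = f(u) is non-negotiable.
Check: d/du[u*(-5*u**2 - 18)/6] = -5*u**2/2 - 3 = f(u).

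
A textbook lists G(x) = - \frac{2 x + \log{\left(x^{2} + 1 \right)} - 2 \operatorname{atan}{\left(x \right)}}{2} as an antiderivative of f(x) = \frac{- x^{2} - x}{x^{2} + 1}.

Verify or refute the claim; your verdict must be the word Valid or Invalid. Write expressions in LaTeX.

Valid. The derivative of G reproduces f.

d/dx[G] = \frac{- x^{2} - x}{x^{2} + 1}
This equals f(x) exactly, so the claim holds.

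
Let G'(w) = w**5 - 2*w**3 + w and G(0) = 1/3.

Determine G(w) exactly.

The substitution u = 1/2 - w**2/2 works: G'(w) is exactly (dG/du)*(du/dw) for that inner function.
A general antiderivative is -4*(1/2 - w**2/2)**3/3 + C.
The condition gives C = 1/3 - (-1/6) = 1/2.
So G(w) = w**6/6 - w**4/2 + w**2/2 + 1/3.
Check: d/dw[w**6/6 - w**4/2 + w**2/2 + 1/3] = w**5 - 2*w**3 + w = G'(w).

G(w) = w**6/6 - w**4/2 + w**2/2 + 1/3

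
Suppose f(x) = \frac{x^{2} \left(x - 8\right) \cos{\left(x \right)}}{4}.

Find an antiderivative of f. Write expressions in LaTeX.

An antiderivative F(x) passes only if d/dx[F] lands on f(x) exactly.
Check: d/dx[\frac{x^{3} \sin{\left(x \right)} - 8 x^{2} \sin{\left(x \right)} + 3 x^{2} \cos{\left(x \right)} - 6 x \sin{\left(x \right)} - 16 x \cos{\left(x \right)} + 16 \sin{\left(x \right)} - 6 \cos{\left(x \right)}}{4}] = \frac{x^{3} \cos{\left(x \right)}}{4} - 2 x^{2} \cos{\left(x \right)}, which equals f(x).

An antiderivative is F(x) = \frac{x^{3} \sin{\left(x \right)} - 8 x^{2} \sin{\left(x \right)} + 3 x^{2} \cos{\left(x \right)} - 6 x \sin{\left(x \right)} - 16 x \cos{\left(x \right)} + 16 \sin{\left(x \right)} - 6 \cos{\left(x \right)}}{4}.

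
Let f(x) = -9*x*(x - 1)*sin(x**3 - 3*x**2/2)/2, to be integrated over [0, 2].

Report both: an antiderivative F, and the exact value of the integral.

f matches the chain-rule pattern g'(h)*h' with inner function h(x) = x**3 - 3*x**2/2; substituting u = h(x) collapses the integral.
F(x) = 3*cos(x**3 - 3*x**2/2)/2 is an antiderivative of f.
Check: d/dx[3*cos(x**3 - 3*x**2/2)/2] = -9*x**2*sin(x**3 - 3*x**2/2)/2 + 9*x*sin(x**3 - 3*x**2/2)/2, which equals f(x).
F(2) = 3*cos(2)/2; F(0) = 3/2.
Integral = F(2) - F(0) = -3/2 + 3*cos(2)/2.

Antiderivative: F(x) = 3*cos(x**3 - 3*x**2/2)/2; value = -3/2 + 3*cos(2)/2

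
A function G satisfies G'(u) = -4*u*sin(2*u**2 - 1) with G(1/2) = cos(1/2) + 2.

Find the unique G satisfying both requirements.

The substitution w = 2*u**2 - 1 works: G'(u) is exactly (dG/dw)*(dw/du) for that inner function.
A general antiderivative is cos(2*u**2 - 1) + C.
The condition gives C = cos(1/2) + 2 - (cos(1/2)) = 2.
So G(u) = cos(2*u**2 - 1) + 2.
Check: d/du[cos(2*u**2 - 1) + 2] = -4*u*sin(2*u**2 - 1) = G'(u).

G(u) = cos(2*u**2 - 1) + 2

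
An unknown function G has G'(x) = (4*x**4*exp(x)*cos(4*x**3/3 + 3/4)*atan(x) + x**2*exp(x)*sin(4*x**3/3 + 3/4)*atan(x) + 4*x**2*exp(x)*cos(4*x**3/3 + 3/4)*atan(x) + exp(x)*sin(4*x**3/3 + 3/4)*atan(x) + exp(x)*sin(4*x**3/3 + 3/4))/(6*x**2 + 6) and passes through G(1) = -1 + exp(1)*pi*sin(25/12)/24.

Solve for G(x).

G(x) = (exp(x)*sin(4*x**3/3 + 3/4)*atan(x) - 6)/6

Recover the given G'(x) by differentiating a candidate G(x); any mismatch rules it out.
A general antiderivative is exp(x)*sin(4*x**3/3 + 3/4)*atan(x)/6 + C.
The condition gives C = -1 + exp(1)*pi*sin(25/12)/24 - (exp(1)*pi*sin(25/12)/24) = -1.
So G(x) = (exp(x)*sin(4*x**3/3 + 3/4)*atan(x) - 6)/6.
Check: d/dx[(exp(x)*sin(4*x**3/3 + 3/4)*atan(x) - 6)/6] = (4*x**4*exp(x)*cos(4*x**3/3 + 3/4)*atan(x) + x**2*exp(x)*sin(4*x**3/3 + 3/4)*atan(x) + 4*x**2*exp(x)*cos(4*x**3/3 + 3/4)*atan(x) + exp(x)*sin(4*x**3/3 + 3/4)*atan(x) + exp(x)*sin(4*x**3/3 + 3/4))/(6*x**2 + 6) = G'(x).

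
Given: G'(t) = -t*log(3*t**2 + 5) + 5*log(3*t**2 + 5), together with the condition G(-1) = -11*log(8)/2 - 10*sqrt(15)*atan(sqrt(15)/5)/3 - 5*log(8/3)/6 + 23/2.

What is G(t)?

The integrand splits into summands that can be handled one at a time.
A general antiderivative is t**2/2 - 10*t + (-t**2/2 + 5*t)*log(3*t**2 + 5) - 5*log(t**2 + 5/3)/6 + 10*sqrt(15)*atan(sqrt(15)*t/5)/3 + C.
The condition gives C = -11*log(8)/2 - 10*sqrt(15)*atan(sqrt(15)/5)/3 - 5*log(8/3)/6 + 23/2 - (-11*log(8)/2 - 10*sqrt(15)*atan(sqrt(15)/5)/3 - 5*log(8/3)/6 + 21/2) = 1.
So G(t) = -(3*t**2*log(3*t**2 + 5) - 3*t**2 - 30*t*log(3*t**2 + 5) + 60*t + 5*log(t**2 + 5/3) - 20*sqrt(15)*atan(sqrt(15)*t/5) - 6)/6.
Check: d/dt[-(3*t**2*log(3*t**2 + 5) - 3*t**2 - 30*t*log(3*t**2 + 5) + 60*t + 5*log(t**2 + 5/3) - 20*sqrt(15)*atan(sqrt(15)*t/5) - 6)/6] = -t*log(3*t**2 + 5) + 5*log(3*t**2 + 5) = G'(t).

G(t) = -(3*t**2*log(3*t**2 + 5) - 3*t**2 - 30*t*log(3*t**2 + 5) + 60*t + 5*log(t**2 + 5/3) - 20*sqrt(15)*atan(sqrt(15)*t/5) - 6)/6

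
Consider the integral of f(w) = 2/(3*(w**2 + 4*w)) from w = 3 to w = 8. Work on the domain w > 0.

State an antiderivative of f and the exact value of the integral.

Antiderivative: F(w) = (log(w) - log(w + 4))/6; value = -log(12)/6 - log(3)/6 + log(7)/6 + log(8)/6

Factor the denominator (3*w*(w + 4)) and decompose: f = -1/(6*(w + 4)) + 1/(6*w); each piece integrates to a log, atan, or power term.
F(w) = (log(w) - log(w + 4))/6 is an antiderivative of f.
Check: d/dw[(log(w) - log(w + 4))/6] = 2/(3*w**2 + 12*w), which equals f(w).
F(8) = -log(12)/6 + log(8)/6; F(3) = -log(7)/6 + log(3)/6.
Integral = F(8) - F(3) = -log(12)/6 - log(3)/6 + log(7)/6 + log(8)/6.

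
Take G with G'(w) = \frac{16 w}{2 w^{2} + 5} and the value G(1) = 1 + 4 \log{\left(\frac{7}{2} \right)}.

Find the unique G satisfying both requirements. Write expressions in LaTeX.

G(w) = 4 \log{\left(w^{2} + \frac{5}{2} \right)} + 1

G'(w) matches the chain-rule pattern g'(h)*h' with inner function h(w) = w^{2} + \frac{5}{2}; substituting u = h(w) collapses the integral.
A general antiderivative is 4 \log{\left(w^{2} + \frac{5}{2} \right)} + C.
The condition gives C = 1 + 4 \log{\left(\frac{7}{2} \right)} - (4 \log{\left(\frac{7}{2} \right)}) = 1.
So G(w) = 4 \log{\left(w^{2} + \frac{5}{2} \right)} + 1.
Check: d/dw[4 \log{\left(w^{2} + \frac{5}{2} \right)} + 1] = \frac{16 w}{2 w^{2} + 5} = G'(w).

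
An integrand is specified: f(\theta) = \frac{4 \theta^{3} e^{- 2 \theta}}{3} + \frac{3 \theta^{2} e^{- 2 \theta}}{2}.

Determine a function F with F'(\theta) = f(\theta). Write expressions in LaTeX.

An antiderivative is F(\theta) = - \frac{2 \theta^{3} e^{- 2 \theta}}{3} - \frac{7 \theta^{2} e^{- 2 \theta}}{4} - \frac{7 \theta e^{- 2 \theta}}{4} - \frac{7 e^{- 2 \theta}}{8}.

Recognize the product-rule pattern: f = u'v + uv' with u = - \frac{2 \theta^{3}}{3} - \frac{7 \theta^{2}}{4} - \frac{7 \theta}{4} - \frac{7}{8}, v = e^{- 2 \theta}, so integration by parts undoes it.
Check: d/d\theta[- \frac{2 \theta^{3} e^{- 2 \theta}}{3} - \frac{7 \theta^{2} e^{- 2 \theta}}{4} - \frac{7 \theta e^{- 2 \theta}}{4} - \frac{7 e^{- 2 \theta}}{8}] = \frac{\left(8 \theta^{3} + 9 \theta^{2}\right) e^{- 2 \theta}}{6}, which equals f(\theta).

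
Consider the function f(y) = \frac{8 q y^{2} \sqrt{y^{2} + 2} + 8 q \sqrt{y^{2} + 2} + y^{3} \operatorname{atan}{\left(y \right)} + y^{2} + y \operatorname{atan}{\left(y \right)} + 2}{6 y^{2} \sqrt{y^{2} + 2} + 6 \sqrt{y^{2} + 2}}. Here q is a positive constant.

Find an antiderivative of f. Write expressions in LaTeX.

A candidate is checked by its d/dy: the result must match f(y).
Check: d/dy[\frac{4 q y}{3} + \frac{\sqrt{y^{2} + 2} \operatorname{atan}{\left(y \right)}}{6}] = \frac{8 q y^{2} \sqrt{y^{2} + 2} + 8 q \sqrt{y^{2} + 2} + y^{3} \operatorname{atan}{\left(y \right)} + y^{2} + y \operatorname{atan}{\left(y \right)} + 2}{6 y^{2} \sqrt{y^{2} + 2} + 6 \sqrt{y^{2} + 2}} = f(y).

An antiderivative is F(y) = \frac{4 q y}{3} + \frac{\sqrt{y^{2} + 2} \operatorname{atan}{\left(y \right)}}{6}.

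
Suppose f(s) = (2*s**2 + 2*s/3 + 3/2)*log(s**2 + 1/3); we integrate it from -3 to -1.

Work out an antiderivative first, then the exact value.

Any candidate F(s) must reproduce f(s) exactly when differentiated.
F(s) = 2*s**3*log(s**2 + 1/3)/3 - 4*s**3/9 + s**2*log(s**2 + 1/3)/3 - s**2/3 + 3*s*log(s**2 + 1/3)/2 - 23*s/9 + log(s**2 + 1/3)/9 + 23*sqrt(3)*atan(sqrt(3)*s)/27 is an antiderivative of f.
Check: d/ds[2*s**3*log(s**2 + 1/3)/3 - 4*s**3/9 + s**2*log(s**2 + 1/3)/3 - s**2/3 + 3*s*log(s**2 + 1/3)/2 - 23*s/9 + log(s**2 + 1/3)/9 + 23*sqrt(3)*atan(sqrt(3)*s)/27] = 2*s**2*log(s**2 + 1/3) + 2*s*log(s**2 + 1/3)/3 + 3*log(s**2 + 1/3)/2, which equals f(s).
F(-1) = -23*sqrt(3)*pi/81 - 31*log(4/3)/18 + 8/3; F(-3) = -349*log(28/3)/18 - 23*sqrt(3)*atan(3*sqrt(3))/27 + 50/3.
Integral = F(-1) - F(-3) = -14 - 23*sqrt(3)*pi/81 - 31*log(4/3)/18 + 23*sqrt(3)*atan(3*sqrt(3))/27 + 349*log(28/3)/18.

Antiderivative: F(s) = 2*s**3*log(s**2 + 1/3)/3 - 4*s**3/9 + s**2*log(s**2 + 1/3)/3 - s**2/3 + 3*s*log(s**2 + 1/3)/2 - 23*s/9 + log(s**2 + 1/3)/9 + 23*sqrt(3)*atan(sqrt(3)*s)/27; value = -14 - 23*sqrt(3)*pi/81 - 31*log(4/3)/18 + 23*sqrt(3)*atan(3*sqrt(3))/27 + 349*log(28/3)/18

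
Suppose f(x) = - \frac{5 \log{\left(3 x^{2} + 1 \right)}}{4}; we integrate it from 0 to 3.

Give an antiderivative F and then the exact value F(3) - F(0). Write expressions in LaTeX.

Antiderivative: F(x) = - \frac{5 x \log{\left(3 x^{2} + 1 \right)}}{4} + \frac{5 x}{2} - \frac{5 \sqrt{3} \operatorname{atan}{\left(\sqrt{3} x \right)}}{6}; value = - \frac{15 \log{\left(28 \right)}}{4} - \frac{5 \sqrt{3} \operatorname{atan}{\left(3 \sqrt{3} \right)}}{6} + \frac{15}{2}

Differentiate the proposed F(x) back; it has to land on f(x) exactly.
F(x) = - \frac{5 x \log{\left(3 x^{2} + 1 \right)}}{4} + \frac{5 x}{2} - \frac{5 \sqrt{3} \operatorname{atan}{\left(\sqrt{3} x \right)}}{6} is an antiderivative of f.
Check: d/dx[- \frac{5 x \log{\left(3 x^{2} + 1 \right)}}{4} + \frac{5 x}{2} - \frac{5 \sqrt{3} \operatorname{atan}{\left(\sqrt{3} x \right)}}{6}] = - \frac{5 \log{\left(3 x^{2} + 1 \right)}}{4} = f(x).
F(3) = - \frac{15 \log{\left(28 \right)}}{4} - \frac{5 \sqrt{3} \operatorname{atan}{\left(3 \sqrt{3} \right)}}{6} + \frac{15}{2}; F(0) = 0.
Integral = F(3) - F(0) = - \frac{15 \log{\left(28 \right)}}{4} - \frac{5 \sqrt{3} \operatorname{atan}{\left(3 \sqrt{3} \right)}}{6} + \frac{15}{2}.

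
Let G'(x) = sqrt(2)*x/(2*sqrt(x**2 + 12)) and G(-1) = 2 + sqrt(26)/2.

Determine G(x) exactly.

The substitution u = x**2/2 + 6 works: G'(x) is exactly (dG/du)*(du/dx) for that inner function.
A general antiderivative is sqrt(x**2/2 + 6) + C.
The condition gives C = 2 + sqrt(26)/2 - (sqrt(26)/2) = 2.
So G(x) = sqrt(2)*(sqrt(x**2 + 12) + 2*sqrt(2))/2.
Check: d/dx[sqrt(2)*(sqrt(x**2 + 12) + 2*sqrt(2))/2] = sqrt(2)*x/(2*sqrt(x**2 + 12)) = G'(x).

G(x) = sqrt(2)*(sqrt(x**2 + 12) + 2*sqrt(2))/2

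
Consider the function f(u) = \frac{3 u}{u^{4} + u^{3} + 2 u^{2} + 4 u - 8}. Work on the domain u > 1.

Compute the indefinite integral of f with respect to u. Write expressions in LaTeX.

F(u) = \frac{\log{\left(u - 1 \right)}}{5} + \frac{\log{\left(u + 2 \right)}}{4} - \frac{9 \log{\left(u^{2} + 4 \right)}}{40} + \frac{3 \operatorname{atan}{\left(\frac{u}{2} \right)}}{20} + C

Factor the denominator (\left(u - 1\right) \left(u + 2\right) \left(u^{2} + 4\right)) and decompose: f = - \frac{3 \left(3 u - 2\right)}{20 \left(u^{2} + 4\right)} + \frac{1}{4 \left(u + 2\right)} + \frac{1}{5 \left(u - 1\right)}; each piece integrates to a log, atan, or power term.
Check: d/du[\frac{\log{\left(u - 1 \right)}}{5} + \frac{\log{\left(u + 2 \right)}}{4} - \frac{9 \log{\left(u^{2} + 4 \right)}}{40} + \frac{3 \operatorname{atan}{\left(\frac{u}{2} \right)}}{20}] = \frac{3 u}{u^{4} + u^{3} + 2 u^{2} + 4 u - 8} = f(u).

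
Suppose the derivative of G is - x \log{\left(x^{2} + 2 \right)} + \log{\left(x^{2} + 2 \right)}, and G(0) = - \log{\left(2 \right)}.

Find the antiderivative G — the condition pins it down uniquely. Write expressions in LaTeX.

G(x) = \frac{x^{2}}{2} - 2 x + \left(- \frac{x^{2}}{2} + x\right) \log{\left(x^{2} + 2 \right)} - \log{\left(x^{2} + 2 \right)} + 2 \sqrt{2} \operatorname{atan}{\left(\frac{\sqrt{2} x}{2} \right)}

The integrand splits into summands that can be handled one at a time.
A general antiderivative is \frac{x^{2}}{2} - 2 x + \left(- \frac{x^{2}}{2} + x\right) \log{\left(x^{2} + 2 \right)} - \log{\left(x^{2} + 2 \right)} + 2 \sqrt{2} \operatorname{atan}{\left(\frac{\sqrt{2} x}{2} \right)} + C.
The condition gives C = - \log{\left(2 \right)} - (- \log{\left(2 \right)}) = 0.
So G(x) = \frac{x^{2}}{2} - 2 x + \left(- \frac{x^{2}}{2} + x\right) \log{\left(x^{2} + 2 \right)} - \log{\left(x^{2} + 2 \right)} + 2 \sqrt{2} \operatorname{atan}{\left(\frac{\sqrt{2} x}{2} \right)}.
Check: d/dx[\frac{x^{2}}{2} - 2 x + \left(- \frac{x^{2}}{2} + x\right) \log{\left(x^{2} + 2 \right)} - \log{\left(x^{2} + 2 \right)} + 2 \sqrt{2} \operatorname{atan}{\left(\frac{\sqrt{2} x}{2} \right)}] = - x \log{\left(x^{2} + 2 \right)} + \log{\left(x^{2} + 2 \right)} = G'(x).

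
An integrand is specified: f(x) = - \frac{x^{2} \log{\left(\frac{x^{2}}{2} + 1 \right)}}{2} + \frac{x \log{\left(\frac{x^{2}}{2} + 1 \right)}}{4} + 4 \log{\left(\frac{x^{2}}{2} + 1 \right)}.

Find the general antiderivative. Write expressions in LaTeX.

F(x) = \frac{8 x^{3} - 9 x^{2} + 3 x \left(- 4 x^{2} + 3 x + 96\right) \log{\left(\frac{x^{2}}{2} + 1 \right)} - 624 x + 18 \log{\left(x^{2} + 2 \right)} + 624 \sqrt{2} \operatorname{atan}{\left(\frac{\sqrt{2} x}{2} \right)}}{72} + C

Integrate term by term and add the pieces.
Check: d/dx[\frac{8 x^{3} - 9 x^{2} + 3 x \left(- 4 x^{2} + 3 x + 96\right) \log{\left(\frac{x^{2}}{2} + 1 \right)} - 624 x + 18 \log{\left(x^{2} + 2 \right)} + 624 \sqrt{2} \operatorname{atan}{\left(\frac{\sqrt{2} x}{2} \right)}}{72}] = - \frac{x^{2} \log{\left(\frac{x^{2}}{2} + 1 \right)}}{2} + \frac{x \log{\left(\frac{x^{2}}{2} + 1 \right)}}{4} + 4 \log{\left(\frac{x^{2}}{2} + 1 \right)} = f(x).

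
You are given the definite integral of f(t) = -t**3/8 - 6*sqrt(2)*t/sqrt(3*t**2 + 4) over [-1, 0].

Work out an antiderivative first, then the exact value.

Antiderivative: F(t) = sqrt(2)*(-sqrt(2)*t**4 - 128*sqrt(3*t**2 + 4))/64; value = -4*sqrt(2) + 1/32 + 2*sqrt(14)

Integrate term by term and add the pieces.
F(t) = sqrt(2)*(-sqrt(2)*t**4 - 128*sqrt(3*t**2 + 4))/64 is an antiderivative of f.
Check: d/dt[sqrt(2)*(-sqrt(2)*t**4 - 128*sqrt(3*t**2 + 4))/64] = (-t**3*sqrt(3*t**2 + 4) - 48*sqrt(2)*t)/(8*sqrt(3*t**2 + 4)), which equals f(t).
F(0) = -4*sqrt(2); F(-1) = -2*sqrt(14) - 1/32.
Integral = F(0) - F(-1) = -4*sqrt(2) + 1/32 + 2*sqrt(14).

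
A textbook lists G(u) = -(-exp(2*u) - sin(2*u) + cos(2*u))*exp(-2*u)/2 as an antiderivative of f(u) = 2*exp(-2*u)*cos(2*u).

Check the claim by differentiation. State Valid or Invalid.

d/du[G] = 2*exp(-2*u)*cos(2*u)
This equals f(u) exactly, so the claim holds.

Valid - the claim checks out under differentiation.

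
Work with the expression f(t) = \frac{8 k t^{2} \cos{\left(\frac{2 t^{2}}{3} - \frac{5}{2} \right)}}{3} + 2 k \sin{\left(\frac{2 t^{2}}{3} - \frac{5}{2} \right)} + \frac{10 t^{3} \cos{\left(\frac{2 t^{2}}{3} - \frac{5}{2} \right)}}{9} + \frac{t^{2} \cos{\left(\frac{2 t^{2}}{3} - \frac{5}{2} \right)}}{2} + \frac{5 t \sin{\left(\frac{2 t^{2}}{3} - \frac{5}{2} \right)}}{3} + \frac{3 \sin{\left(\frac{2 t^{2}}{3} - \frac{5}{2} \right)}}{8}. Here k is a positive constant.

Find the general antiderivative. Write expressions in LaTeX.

F(t) = - \frac{t \left(- 48 k - 20 t - 9\right) \sin{\left(\frac{2 t^{2}}{3} - \frac{5}{2} \right)}}{24} + C

Recognize the product-rule pattern: f = u'v + uv' with u = 2 k t + \frac{5 t^{2}}{6} + \frac{3 t}{8}, v = \sin{\left(\frac{2 t^{2}}{3} - \frac{5}{2} \right)}, so integration by parts undoes it.
Check: d/dt[- \frac{t \left(- 48 k - 20 t - 9\right) \sin{\left(\frac{2 t^{2}}{3} - \frac{5}{2} \right)}}{24}] = \frac{8 k t^{2} \cos{\left(\frac{2 t^{2}}{3} - \frac{5}{2} \right)}}{3} + 2 k \sin{\left(\frac{2 t^{2}}{3} - \frac{5}{2} \right)} + \frac{10 t^{3} \cos{\left(\frac{2 t^{2}}{3} - \frac{5}{2} \right)}}{9} + \frac{t^{2} \cos{\left(\frac{2 t^{2}}{3} - \frac{5}{2} \right)}}{2} + \frac{5 t \sin{\left(\frac{2 t^{2}}{3} - \frac{5}{2} \right)}}{3} + \frac{3 \sin{\left(\frac{2 t^{2}}{3} - \frac{5}{2} \right)}}{8} = f(t).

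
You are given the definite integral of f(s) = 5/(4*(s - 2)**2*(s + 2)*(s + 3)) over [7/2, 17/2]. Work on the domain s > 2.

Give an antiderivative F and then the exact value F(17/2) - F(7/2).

Factor the denominator (4*(s - 2)**2*(s + 2)*(s + 3)) and decompose: f = -1/(20*(s + 3)) + 5/(64*(s + 2)) - 9/(320*(s - 2)) + 1/(16*(s - 2)**2); each piece integrates to a log, atan, or power term.
F(s) = -9*log(s - 2)/320 + 5*log(s + 2)/64 - log(s + 3)/20 - 5/(80*s - 160) is an antiderivative of f.
Check: d/ds[-9*log(s - 2)/320 + 5*log(s + 2)/64 - log(s + 3)/20 - 5/(80*s - 160)] = 5/(4*s**4 + 4*s**3 - 40*s**2 - 16*s + 96), which equals f(s).
F(17/2) = -log(23/2)/20 - 9*log(13/2)/320 - 1/104 + 5*log(21/2)/64; F(7/2) = -log(13/2)/20 - 1/24 - 9*log(3/2)/320 + 5*log(11/2)/64.
Integral = F(17/2) - F(7/2) = -5*log(11/2)/64 - log(23/2)/20 + 9*log(3/2)/320 + 5/156 + 7*log(13/2)/320 + 5*log(21/2)/64.

Antiderivative: F(s) = -9*log(s - 2)/320 + 5*log(s + 2)/64 - log(s + 3)/20 - 5/(80*s - 160); value = -5*log(11/2)/64 - log(23/2)/20 + 9*log(3/2)/320 + 5/156 + 7*log(13/2)/320 + 5*log(21/2)/64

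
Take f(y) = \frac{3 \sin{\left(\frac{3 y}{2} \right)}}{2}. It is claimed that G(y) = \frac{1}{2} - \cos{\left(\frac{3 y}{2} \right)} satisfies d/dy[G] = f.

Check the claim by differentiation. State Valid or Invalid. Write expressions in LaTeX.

Valid. The derivative of G reproduces f.

d/dy[G] = \frac{3 \sin{\left(\frac{3 y}{2} \right)}}{2}
This equals f(y) exactly, so the claim holds.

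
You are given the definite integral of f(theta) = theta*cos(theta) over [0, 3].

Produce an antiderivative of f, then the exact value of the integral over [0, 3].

A first test for any F(theta): its theta-derivative must equal f(theta) identically.
F(theta) = theta*sin(theta) + cos(theta) is an antiderivative of f.
Check: d/dtheta[theta*sin(theta) + cos(theta)] = theta*cos(theta) = f(theta).
F(3) = cos(3) + 3*sin(3); F(0) = 1.
Integral = F(3) - F(0) = -1 + cos(3) + 3*sin(3).

Antiderivative: F(theta) = theta*sin(theta) + cos(theta); value = -1 + cos(3) + 3*sin(3)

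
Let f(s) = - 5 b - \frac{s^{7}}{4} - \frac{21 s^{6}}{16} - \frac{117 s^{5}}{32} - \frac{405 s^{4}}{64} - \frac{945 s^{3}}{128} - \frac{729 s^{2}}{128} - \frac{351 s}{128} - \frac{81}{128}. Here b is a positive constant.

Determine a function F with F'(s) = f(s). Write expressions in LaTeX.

An antiderivative is F(s) = - 5 b s - \frac{\left(\frac{s^{2}}{2} + \frac{3 s}{4} + \frac{3}{4}\right)^{4}}{2}.

Integrate term by term and add the pieces.
Check: d/ds[- 5 b s - \frac{\left(\frac{s^{2}}{2} + \frac{3 s}{4} + \frac{3}{4}\right)^{4}}{2}] = - 5 b - \frac{s^{7}}{4} - \frac{21 s^{6}}{16} - \frac{117 s^{5}}{32} - \frac{405 s^{4}}{64} - \frac{945 s^{3}}{128} - \frac{729 s^{2}}{128} - \frac{351 s}{128} - \frac{81}{128} = f(s).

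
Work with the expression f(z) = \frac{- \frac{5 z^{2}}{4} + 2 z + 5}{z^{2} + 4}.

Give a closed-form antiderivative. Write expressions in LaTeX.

An antiderivative is F(z) = - \frac{5 z}{4} + \log{\left(z^{2} + 4 \right)} + 5 \operatorname{atan}{\left(\frac{z}{2} \right)}.

Differentiate the proposed F(z) back; it has to land on f(z) exactly.
Check: d/dz[- \frac{5 z}{4} + \log{\left(z^{2} + 4 \right)} + 5 \operatorname{atan}{\left(\frac{z}{2} \right)}] = \frac{- 5 z^{2} + 8 z + 20}{4 z^{2} + 16}, which equals f(z).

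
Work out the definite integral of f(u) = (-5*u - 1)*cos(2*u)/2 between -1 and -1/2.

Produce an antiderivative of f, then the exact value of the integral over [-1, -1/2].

Antiderivative: F(u) = -(10*u*sin(2*u) + 2*sin(2*u) + 5*cos(2*u))/8; value = -5*cos(1)/8 - 3*sin(1)/8 + 5*cos(2)/8 + sin(2)

Check any antiderivative F(u) by computing F'(u) and comparing it with f(u).
F(u) = -(10*u*sin(2*u) + 2*sin(2*u) + 5*cos(2*u))/8 is an antiderivative of f.
Check: d/du[-(10*u*sin(2*u) + 2*sin(2*u) + 5*cos(2*u))/8] = -5*u*cos(2*u)/2 - cos(2*u)/2, which equals f(u).
F(-1/2) = -5*cos(1)/8 - 3*sin(1)/8; F(-1) = -sin(2) - 5*cos(2)/8.
Integral = F(-1/2) - F(-1) = -5*cos(1)/8 - 3*sin(1)/8 + 5*cos(2)/8 + sin(2).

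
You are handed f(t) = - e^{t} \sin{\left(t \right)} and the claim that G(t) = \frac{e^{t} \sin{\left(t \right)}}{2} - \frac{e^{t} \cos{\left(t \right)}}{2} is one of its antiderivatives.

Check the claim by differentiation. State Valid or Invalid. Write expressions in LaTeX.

d/dt[G] = e^{t} \sin{\left(t \right)}
d/dt[G] - f(t) = 2 e^{t} \sin{\left(t \right)} != 0.

Invalid: d/dt[G] - f = 2 e^{t} \sin{\left(t \right)}, which is not 0.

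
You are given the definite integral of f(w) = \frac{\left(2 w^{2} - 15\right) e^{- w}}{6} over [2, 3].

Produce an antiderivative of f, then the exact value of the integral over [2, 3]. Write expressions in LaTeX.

f has the shape u'v + uv' for u = - \frac{w^{2}}{3} - \frac{2 w}{3} + \frac{11}{6} and v = e^{- w} — it is the derivative of the product u*v.
F(w) = \frac{\left(- 2 w^{2} - 4 w + 11\right) e^{- w}}{6} is an antiderivative of f.
Check: d/dw[\frac{\left(- 2 w^{2} - 4 w + 11\right) e^{- w}}{6}] = \frac{\left(2 w^{2} - 15\right) e^{- w}}{6} = f(w).
F(3) = - \frac{19}{6 e^{3}}; F(2) = - \frac{5}{6 e^{2}}.
Integral = F(3) - F(2) = - \frac{19}{6 e^{3}} + \frac{5}{6 e^{2}}.

Antiderivative: F(w) = \frac{\left(- 2 w^{2} - 4 w + 11\right) e^{- w}}{6}; value = - \frac{19}{6 e^{3}} + \frac{5}{6 e^{2}}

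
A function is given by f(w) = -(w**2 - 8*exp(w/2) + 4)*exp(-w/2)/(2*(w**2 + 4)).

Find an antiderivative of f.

An antiderivative is F(w) = 2*atan(w/2) + exp(-w/2).

Any candidate F(w) must reproduce f(w) exactly when differentiated.
Check: d/dw[2*atan(w/2) + exp(-w/2)] = (-w**2 + 8*exp(w/2) - 4)/(2*w**2*exp(w/2) + 8*exp(w/2)), which equals f(w).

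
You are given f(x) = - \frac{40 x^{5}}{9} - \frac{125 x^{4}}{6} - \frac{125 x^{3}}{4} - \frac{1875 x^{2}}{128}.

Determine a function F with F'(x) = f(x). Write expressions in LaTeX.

An antiderivative is F(x) = - \frac{5 x^{3} \left(8 x + 15\right)^{3}}{3456}.

The substitution u = - \frac{2 x^{2}}{3} - \frac{5 x}{4} works: f is exactly (dF/du)*(du/dx) for that inner function.
Check: d/dx[- \frac{5 x^{3} \left(8 x + 15\right)^{3}}{3456}] = - \frac{40 x^{5}}{9} - \frac{125 x^{4}}{6} - \frac{125 x^{3}}{4} - \frac{1875 x^{2}}{128} = f(x).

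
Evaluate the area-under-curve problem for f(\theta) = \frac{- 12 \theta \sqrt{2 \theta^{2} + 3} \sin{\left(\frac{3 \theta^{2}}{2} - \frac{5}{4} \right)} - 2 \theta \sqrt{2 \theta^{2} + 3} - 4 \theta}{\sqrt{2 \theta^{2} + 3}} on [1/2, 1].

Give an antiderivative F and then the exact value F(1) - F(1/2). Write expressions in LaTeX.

Recover f(\theta) by differentiating a candidate F(\theta); any mismatch rules it out.
F(\theta) = - \theta^{2} - 2 \sqrt{2 \theta^{2} + 3} + 4 \cos{\left(\frac{3 \theta^{2}}{2} - \frac{5}{4} \right)} is an antiderivative of f.
Check: d/d\theta[- \theta^{2} - 2 \sqrt{2 \theta^{2} + 3} + 4 \cos{\left(\frac{3 \theta^{2}}{2} - \frac{5}{4} \right)}] = \frac{- 12 \theta \sqrt{2 \theta^{2} + 3} \sin{\left(\frac{3 \theta^{2}}{2} - \frac{5}{4} \right)} - 2 \theta \sqrt{2 \theta^{2} + 3} - 4 \theta}{\sqrt{2 \theta^{2} + 3}} = f(\theta).
F(1) = - 2 \sqrt{5} - 1 + 4 \cos{\left(\frac{1}{4} \right)}; F(1/2) = - \sqrt{14} - \frac{1}{4} + 4 \cos{\left(\frac{7}{8} \right)}.
Integral = F(1) - F(1/2) = - 2 \sqrt{5} - 4 \cos{\left(\frac{7}{8} \right)} - \frac{3}{4} + \sqrt{14} + 4 \cos{\left(\frac{1}{4} \right)}.

Antiderivative: F(\theta) = - \theta^{2} - 2 \sqrt{2 \theta^{2} + 3} + 4 \cos{\left(\frac{3 \theta^{2}}{2} - \frac{5}{4} \right)}; value = - 2 \sqrt{5} - 4 \cos{\left(\frac{7}{8} \right)} - \frac{3}{4} + \sqrt{14} + 4 \cos{\left(\frac{1}{4} \right)}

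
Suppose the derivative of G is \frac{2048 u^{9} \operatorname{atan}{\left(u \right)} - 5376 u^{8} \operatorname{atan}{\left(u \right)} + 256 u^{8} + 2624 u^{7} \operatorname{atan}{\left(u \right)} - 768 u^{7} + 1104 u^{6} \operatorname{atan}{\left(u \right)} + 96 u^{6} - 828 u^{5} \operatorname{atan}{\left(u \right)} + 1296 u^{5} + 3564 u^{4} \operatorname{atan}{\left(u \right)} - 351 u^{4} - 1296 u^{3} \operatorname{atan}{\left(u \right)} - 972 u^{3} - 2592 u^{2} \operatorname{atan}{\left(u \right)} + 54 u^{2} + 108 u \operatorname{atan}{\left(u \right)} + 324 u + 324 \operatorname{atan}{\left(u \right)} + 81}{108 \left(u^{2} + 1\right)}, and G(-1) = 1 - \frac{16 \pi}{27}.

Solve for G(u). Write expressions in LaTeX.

G(u) = \frac{3 \left(\frac{4 u^{2}}{3} - u - 1\right)^{4} \operatorname{atan}{\left(u \right)}}{4} + 1

G'(u) has the shape v'r + vr' for v = \frac{3 \left(\frac{4 u^{2}}{3} - u - 1\right)^{4}}{4} and r = \operatorname{atan}{\left(u \right)} — it is the derivative of the product v*r.
A general antiderivative is \frac{3 \left(\frac{4 u^{2}}{3} - u - 1\right)^{4} \operatorname{atan}{\left(u \right)}}{4} + C.
The condition gives C = 1 - \frac{16 \pi}{27} - (- \frac{16 \pi}{27}) = 1.
So G(u) = \frac{3 \left(\frac{4 u^{2}}{3} - u - 1\right)^{4} \operatorname{atan}{\left(u \right)}}{4} + 1.
Check: d/du[\frac{3 \left(\frac{4 u^{2}}{3} - u - 1\right)^{4} \operatorname{atan}{\left(u \right)}}{4} + 1] = \frac{2048 u^{9} \operatorname{atan}{\left(u \right)} - 5376 u^{8} \operatorname{atan}{\left(u \right)} + 256 u^{8} + 2624 u^{7} \operatorname{atan}{\left(u \right)} - 768 u^{7} + 1104 u^{6} \operatorname{atan}{\left(u \right)} + 96 u^{6} - 828 u^{5} \operatorname{atan}{\left(u \right)} + 1296 u^{5} + 3564 u^{4} \operatorname{atan}{\left(u \right)} - 351 u^{4} - 1296 u^{3} \operatorname{atan}{\left(u \right)} - 972 u^{3} - 2592 u^{2} \operatorname{atan}{\left(u \right)} + 54 u^{2} + 108 u \operatorname{atan}{\left(u \right)} + 324 u + 324 \operatorname{atan}{\left(u \right)} + 81}{108 u^{2} + 108}, which equals G'(u).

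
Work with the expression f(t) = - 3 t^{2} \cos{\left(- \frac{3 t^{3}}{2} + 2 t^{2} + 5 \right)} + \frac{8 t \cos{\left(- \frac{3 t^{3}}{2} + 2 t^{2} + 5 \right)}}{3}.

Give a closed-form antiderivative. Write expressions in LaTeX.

f matches the chain-rule pattern g'(h)*h' with inner function h(t) = - \frac{3 t^{3}}{2} + 2 t^{2} + 5; substituting u = h(t) collapses the integral.
Check: d/dt[\frac{2 \sin{\left(- \frac{3 t^{3}}{2} + 2 t^{2} + 5 \right)}}{3}] = - 3 t^{2} \cos{\left(- \frac{3 t^{3}}{2} + 2 t^{2} + 5 \right)} + \frac{8 t \cos{\left(- \frac{3 t^{3}}{2} + 2 t^{2} + 5 \right)}}{3} = f(t).

An antiderivative is F(t) = \frac{2 \sin{\left(- \frac{3 t^{3}}{2} + 2 t^{2} + 5 \right)}}{3}.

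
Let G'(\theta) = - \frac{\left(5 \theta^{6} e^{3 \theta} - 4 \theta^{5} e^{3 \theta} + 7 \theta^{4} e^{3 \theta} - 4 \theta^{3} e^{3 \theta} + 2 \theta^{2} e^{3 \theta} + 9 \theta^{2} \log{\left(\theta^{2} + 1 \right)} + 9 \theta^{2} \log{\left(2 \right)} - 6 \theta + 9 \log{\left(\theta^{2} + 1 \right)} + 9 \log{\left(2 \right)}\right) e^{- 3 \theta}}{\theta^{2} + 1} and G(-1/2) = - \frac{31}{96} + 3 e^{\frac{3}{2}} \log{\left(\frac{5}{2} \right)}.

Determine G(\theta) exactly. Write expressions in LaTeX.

G(\theta) = - \theta^{5} + \theta^{4} - \frac{2 \theta^{3}}{3} - \frac{1}{2} + 3 e^{- 3 \theta} \log{\left(2 \theta^{2} + 2 \right)}

Since d/d\theta undoes antidifferentiation here, G(\theta) must give back the stated G'(\theta).
A general antiderivative is - \theta^{5} + \theta^{4} - \frac{2 \theta^{3}}{3} - \frac{3}{2} + 3 e^{- 3 \theta} \log{\left(2 \theta^{2} + 2 \right)} + C.
The condition gives C = - \frac{31}{96} + 3 e^{\frac{3}{2}} \log{\left(\frac{5}{2} \right)} - (- \frac{127}{96} + 3 e^{\frac{3}{2}} \log{\left(\frac{5}{2} \right)}) = 1.
So G(\theta) = - \theta^{5} + \theta^{4} - \frac{2 \theta^{3}}{3} - \frac{1}{2} + 3 e^{- 3 \theta} \log{\left(2 \theta^{2} + 2 \right)}.
Check: d/d\theta[- \theta^{5} + \theta^{4} - \frac{2 \theta^{3}}{3} - \frac{1}{2} + 3 e^{- 3 \theta} \log{\left(2 \theta^{2} + 2 \right)}] = \frac{- 5 \theta^{6} e^{3 \theta} + 4 \theta^{5} e^{3 \theta} - 7 \theta^{4} e^{3 \theta} + 4 \theta^{3} e^{3 \theta} - 2 \theta^{2} e^{3 \theta} - 9 \theta^{2} \log{\left(\theta^{2} + 1 \right)} - 9 \theta^{2} \log{\left(2 \right)} + 6 \theta - 9 \log{\left(\theta^{2} + 1 \right)} - 9 \log{\left(2 \right)}}{\theta^{2} e^{3 \theta} + e^{3 \theta}}, which equals G'(\theta).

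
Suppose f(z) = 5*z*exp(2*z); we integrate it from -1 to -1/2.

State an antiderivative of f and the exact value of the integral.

Antiderivative: F(z) = (10*z - 5)*exp(2*z)/4; value = -5*exp(-1)/2 + 15*exp(-2)/4

Recognize the product-rule pattern: f = u'v + uv' with u = 5*z/2 - 5/4, v = exp(2*z), so integration by parts undoes it.
F(z) = (10*z - 5)*exp(2*z)/4 is an antiderivative of f.
Check: d/dz[(10*z - 5)*exp(2*z)/4] = 5*z*exp(2*z) = f(z).
F(-1/2) = -5*exp(-1)/2; F(-1) = -15*exp(-2)/4.
Integral = F(-1/2) - F(-1) = -5*exp(-1)/2 + 15*exp(-2)/4.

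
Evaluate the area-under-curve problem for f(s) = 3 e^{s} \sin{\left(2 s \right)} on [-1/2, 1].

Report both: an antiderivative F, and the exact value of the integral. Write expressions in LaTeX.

Whatever form F(s) takes, F'(s) = f(s) is non-negotiable.
F(s) = \frac{3 e^{s} \sin{\left(2 s \right)}}{5} - \frac{6 e^{s} \cos{\left(2 s \right)}}{5} is an antiderivative of f.
Check: d/ds[\frac{3 e^{s} \sin{\left(2 s \right)}}{5} - \frac{6 e^{s} \cos{\left(2 s \right)}}{5}] = 3 e^{s} \sin{\left(2 s \right)} = f(s).
F(1) = - \frac{6 e \cos{\left(2 \right)}}{5} + \frac{3 e \sin{\left(2 \right)}}{5}; F(-1/2) = - \frac{6 \cos{\left(1 \right)}}{5 e^{\frac{1}{2}}} - \frac{3 \sin{\left(1 \right)}}{5 e^{\frac{1}{2}}}.
Integral = F(1) - F(-1/2) = \frac{3 \sin{\left(1 \right)}}{5 e^{\frac{1}{2}}} + \frac{6 \cos{\left(1 \right)}}{5 e^{\frac{1}{2}}} - \frac{6 e \cos{\left(2 \right)}}{5} + \frac{3 e \sin{\left(2 \right)}}{5}.

Antiderivative: F(s) = \frac{3 e^{s} \sin{\left(2 s \right)}}{5} - \frac{6 e^{s} \cos{\left(2 s \right)}}{5}; value = \frac{3 \sin{\left(1 \right)}}{5 e^{\frac{1}{2}}} + \frac{6 \cos{\left(1 \right)}}{5 e^{\frac{1}{2}}} - \frac{6 e \cos{\left(2 \right)}}{5} + \frac{3 e \sin{\left(2 \right)}}{5}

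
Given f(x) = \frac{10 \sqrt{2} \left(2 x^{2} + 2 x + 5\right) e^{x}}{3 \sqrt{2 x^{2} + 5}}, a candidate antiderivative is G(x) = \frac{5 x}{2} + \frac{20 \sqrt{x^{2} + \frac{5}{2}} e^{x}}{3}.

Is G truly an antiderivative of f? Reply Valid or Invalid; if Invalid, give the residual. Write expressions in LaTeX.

Invalid: d/dx[G] - f = \frac{5}{2}, which is not 0.

d/dx[G] = \frac{\sqrt{2} \left(80 x^{2} e^{x} + 80 x e^{x} + 15 \sqrt{2} \sqrt{2 x^{2} + 5} + 200 e^{x}\right)}{12 \sqrt{2 x^{2} + 5}}
d/dx[G] - f(x) = \frac{5}{2} != 0.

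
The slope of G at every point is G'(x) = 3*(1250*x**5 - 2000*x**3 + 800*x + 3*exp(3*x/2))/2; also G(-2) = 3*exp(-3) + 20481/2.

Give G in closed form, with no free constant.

A first test for any G(x): its x-derivative must equal the given G'(x).
A general antiderivative is 5*(5*x**2 - 4)**3/2 + 3*exp(3*x/2) + C.
The condition gives C = 3*exp(-3) + 20481/2 - (3*exp(-3) + 10240) = 1/2.
So G(x) = (5*(5*x**2 - 4)**3 + 6*exp(3*x/2) + 1)/2.
Check: d/dx[(5*(5*x**2 - 4)**3 + 6*exp(3*x/2) + 1)/2] = 1875*x**5 - 3000*x**3 + 1200*x + 9*exp(3*x/2)/2, which equals G'(x).

G(x) = (5*(5*x**2 - 4)**3 + 6*exp(3*x/2) + 1)/2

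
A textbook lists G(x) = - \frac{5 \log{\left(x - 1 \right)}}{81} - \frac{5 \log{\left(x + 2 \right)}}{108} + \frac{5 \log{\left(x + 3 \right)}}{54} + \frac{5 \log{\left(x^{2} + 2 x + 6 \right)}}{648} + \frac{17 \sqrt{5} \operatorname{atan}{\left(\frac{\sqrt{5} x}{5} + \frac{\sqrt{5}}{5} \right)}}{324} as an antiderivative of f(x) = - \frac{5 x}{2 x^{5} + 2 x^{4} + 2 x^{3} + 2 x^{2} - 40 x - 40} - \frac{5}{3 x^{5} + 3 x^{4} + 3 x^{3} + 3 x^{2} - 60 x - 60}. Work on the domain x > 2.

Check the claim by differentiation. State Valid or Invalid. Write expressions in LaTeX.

Invalid: d/dx[G] - f = \frac{60 x^{4} + 125 x^{3} + 160 x^{2} + 65 x + 70}{6 x^{9} + 30 x^{8} + 72 x^{7} + 108 x^{6} - 126 x^{5} - 630 x^{4} - 1392 x^{3} - 1668 x^{2} + 1440 x + 2160}, which is not 0.

d/dx[G] = \frac{- 15 x - 25}{6 x^{5} + 36 x^{4} + 90 x^{3} + 120 x^{2} - 36 x - 216}
d/dx[G] - f(x) = \frac{60 x^{4} + 125 x^{3} + 160 x^{2} + 65 x + 70}{6 x^{9} + 30 x^{8} + 72 x^{7} + 108 x^{6} - 126 x^{5} - 630 x^{4} - 1392 x^{3} - 1668 x^{2} + 1440 x + 2160} != 0.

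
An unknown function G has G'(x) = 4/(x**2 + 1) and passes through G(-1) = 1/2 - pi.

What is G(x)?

G(x) = 4*atan(x) + 1/2

The proposed G(x) is checked by its d/dx: the result must match the given G'(x).
A general antiderivative is 4*atan(x) + C.
The condition gives C = 1/2 - pi - (-pi) = 1/2.
So G(x) = 4*atan(x) + 1/2.
Check: d/dx[4*atan(x) + 1/2] = 4/(x**2 + 1) = G'(x).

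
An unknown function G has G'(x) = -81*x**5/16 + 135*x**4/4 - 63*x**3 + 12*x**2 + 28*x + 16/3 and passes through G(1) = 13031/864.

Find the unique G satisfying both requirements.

G'(x) matches the chain-rule pattern g'(h)*h' with inner function h(x) = 3*x**2/4 - 2*x - 2/3; substituting u = h(x) collapses the integral.
A general antiderivative is -2*(3*x**2/4 - 2*x - 2/3)**3 + C.
The condition gives C = 13031/864 - (12167/864) = 1.
So G(x) = -27*x**6/32 + 27*x**5/4 - 63*x**4/4 + 4*x**3 + 14*x**2 + 16*x/3 + 43/27.
Check: d/dx[-27*x**6/32 + 27*x**5/4 - 63*x**4/4 + 4*x**3 + 14*x**2 + 16*x/3 + 43/27] = -81*x**5/16 + 135*x**4/4 - 63*x**3 + 12*x**2 + 28*x + 16/3 = G'(x).

G(x) = -27*x**6/32 + 27*x**5/4 - 63*x**4/4 + 4*x**3 + 14*x**2 + 16*x/3 + 43/27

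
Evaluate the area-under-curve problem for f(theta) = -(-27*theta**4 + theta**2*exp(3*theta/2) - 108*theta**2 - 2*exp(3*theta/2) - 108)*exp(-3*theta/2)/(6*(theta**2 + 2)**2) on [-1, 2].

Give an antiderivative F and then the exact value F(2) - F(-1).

Differentiate the proposed F(theta) back; it has to land on f(theta) exactly.
F(theta) = (-18*theta**2 + theta*exp(3*theta/2) - 36)*exp(-3*theta/2)/(6*(theta**2 + 2)) is an antiderivative of f.
Check: d/dtheta[(-18*theta**2 + theta*exp(3*theta/2) - 36)*exp(-3*theta/2)/(6*(theta**2 + 2))] = (27*theta**4 - theta**2*exp(3*theta/2) + 108*theta**2 + 2*exp(3*theta/2) + 108)/(6*theta**4*exp(3*theta/2) + 24*theta**2*exp(3*theta/2) + 24*exp(3*theta/2)), which equals f(theta).
F(2) = 1/18 - 3*exp(-3); F(-1) = -3*exp(3/2) - 1/18.
Integral = F(2) - F(-1) = -3*exp(-3) + 1/9 + 3*exp(3/2).

Antiderivative: F(theta) = (-18*theta**2 + theta*exp(3*theta/2) - 36)*exp(-3*theta/2)/(6*(theta**2 + 2)); value = -3*exp(-3) + 1/9 + 3*exp(3/2)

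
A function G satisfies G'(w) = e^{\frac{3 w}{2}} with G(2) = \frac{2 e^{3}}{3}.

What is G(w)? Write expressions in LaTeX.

G(w) = \frac{2 e^{\frac{3 w}{2}}}{3}

A candidate passes only if d/dw[G] lands on the given G'(w) exactly.
A general antiderivative is \frac{2 e^{\frac{3 w}{2}}}{3} + C.
The condition gives C = \frac{2 e^{3}}{3} - (\frac{2 e^{3}}{3}) = 0.
So G(w) = \frac{2 e^{\frac{3 w}{2}}}{3}.
Check: d/dw[\frac{2 e^{\frac{3 w}{2}}}{3}] = e^{\frac{3 w}{2}} = G'(w).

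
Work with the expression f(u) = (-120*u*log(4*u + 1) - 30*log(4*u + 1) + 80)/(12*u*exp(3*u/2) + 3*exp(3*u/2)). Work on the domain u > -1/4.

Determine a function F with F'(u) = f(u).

An antiderivative is F(u) = 20*exp(-3*u/2)*log(4*u + 1)/3.

f has the shape v'r + vr' for v = 20*exp(-3*u/2)/3 and r = log(4*u + 1) — it is the derivative of the product v*r.
Check: d/du[20*exp(-3*u/2)*log(4*u + 1)/3] = (-120*u*log(4*u + 1) - 30*log(4*u + 1) + 80)/(12*u*exp(3*u/2) + 3*exp(3*u/2)) = f(u).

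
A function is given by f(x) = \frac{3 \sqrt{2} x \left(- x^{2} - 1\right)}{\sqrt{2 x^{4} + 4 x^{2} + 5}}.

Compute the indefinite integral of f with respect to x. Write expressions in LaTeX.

The substitution u = x^{4} + 2 x^{2} + \frac{5}{2} works: f is exactly (dF/du)*(du/dx) for that inner function.
Check: d/dx[- \frac{3 \sqrt{2} \sqrt{2 x^{4} + 4 x^{2} + 5}}{4}] = \frac{- 3 \sqrt{2} x^{3} - 3 \sqrt{2} x}{\sqrt{2 x^{4} + 4 x^{2} + 5}}, which equals f(x).

F(x) = - \frac{3 \sqrt{2} \sqrt{2 x^{4} + 4 x^{2} + 5}}{4} + C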